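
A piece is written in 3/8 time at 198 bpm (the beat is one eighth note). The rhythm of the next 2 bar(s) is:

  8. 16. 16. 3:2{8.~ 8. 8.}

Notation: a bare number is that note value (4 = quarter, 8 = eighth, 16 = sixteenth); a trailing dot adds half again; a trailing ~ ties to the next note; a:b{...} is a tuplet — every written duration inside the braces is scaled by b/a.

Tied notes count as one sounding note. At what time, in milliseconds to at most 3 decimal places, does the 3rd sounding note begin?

note 3 onset = 9/4b = 681.818ms

1. 0.0ms @ 0 + 454.545ms (3/2)
2. 454.545ms @ 3/2 + 227.273ms (3/4)
3. 681.818ms @ 9/4 + 227.273ms (3/4)
4. 909.091ms @ 3 + 606.061ms (2)
5. 1515.152ms @ 5 + 303.03ms (1)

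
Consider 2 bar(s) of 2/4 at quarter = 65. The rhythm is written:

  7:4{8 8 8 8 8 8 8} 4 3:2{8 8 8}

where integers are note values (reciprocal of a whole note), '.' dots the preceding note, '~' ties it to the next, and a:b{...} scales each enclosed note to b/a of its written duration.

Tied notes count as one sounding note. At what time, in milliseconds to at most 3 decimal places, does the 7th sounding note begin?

1. 0.0ms @ 0 + 263.736ms (2/7)
2. 263.736ms @ 2/7 + 263.736ms (2/7)
3. 527.473ms @ 4/7 + 263.736ms (2/7)
4. 791.209ms @ 6/7 + 263.736ms (2/7)
5. 1054.945ms @ 8/7 + 263.736ms (2/7)
6. 1318.681ms @ 10/7 + 263.736ms (2/7)
7. 1582.418ms @ 12/7 + 263.736ms (2/7)
8. 1846.154ms @ 2 + 923.077ms (1)
9. 2769.231ms @ 3 + 307.692ms (1/3)
10. 3076.923ms @ 10/3 + 307.692ms (1/3)
11. 3384.615ms @ 11/3 + 307.692ms (1/3)

note 7 onset = 12/7b = 1582.418ms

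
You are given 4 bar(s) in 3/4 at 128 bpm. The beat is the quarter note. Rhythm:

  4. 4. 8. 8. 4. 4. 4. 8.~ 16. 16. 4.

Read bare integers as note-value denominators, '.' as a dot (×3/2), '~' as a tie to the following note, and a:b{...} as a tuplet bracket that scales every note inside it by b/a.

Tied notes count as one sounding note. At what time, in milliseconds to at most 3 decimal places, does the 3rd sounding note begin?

note 3 onset = 3b = 1406.25ms

1. 0.0ms @ 0 + 703.125ms (3/2)
2. 703.125ms @ 3/2 + 703.125ms (3/2)
3. 1406.25ms @ 3 + 351.562ms (3/4)
4. 1757.812ms @ 15/4 + 351.562ms (3/4)
5. 2109.375ms @ 9/2 + 703.125ms (3/2)
6. 2812.5ms @ 6 + 703.125ms (3/2)
7. 3515.625ms @ 15/2 + 703.125ms (3/2)
8. 4218.75ms @ 9 + 527.344ms (9/8)
9. 4746.094ms @ 81/8 + 175.781ms (3/8)
10. 4921.875ms @ 21/2 + 703.125ms (3/2)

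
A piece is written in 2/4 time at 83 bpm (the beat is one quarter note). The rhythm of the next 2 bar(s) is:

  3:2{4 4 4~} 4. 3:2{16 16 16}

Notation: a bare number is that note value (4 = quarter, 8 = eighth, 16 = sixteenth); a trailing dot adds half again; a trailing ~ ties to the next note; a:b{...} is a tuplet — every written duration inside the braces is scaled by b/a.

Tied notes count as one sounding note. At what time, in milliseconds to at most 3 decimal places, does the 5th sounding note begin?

note 5 onset = 11/3b = 2650.602ms

1. 0.0ms @ 0 + 481.928ms (2/3)
2. 481.928ms @ 2/3 + 481.928ms (2/3)
3. 963.855ms @ 4/3 + 1566.265ms (13/6)
4. 2530.12ms @ 7/2 + 120.482ms (1/6)
5. 2650.602ms @ 11/3 + 120.482ms (1/6)
6. 2771.084ms @ 23/6 + 120.482ms (1/6)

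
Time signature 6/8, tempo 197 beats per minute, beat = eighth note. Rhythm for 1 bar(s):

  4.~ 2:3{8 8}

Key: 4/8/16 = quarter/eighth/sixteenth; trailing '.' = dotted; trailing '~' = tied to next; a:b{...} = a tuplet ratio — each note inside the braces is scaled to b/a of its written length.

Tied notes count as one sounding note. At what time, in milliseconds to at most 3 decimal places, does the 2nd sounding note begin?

1. 0.0ms @ 0 + 1370.558ms (9/2)
2. 1370.558ms @ 9/2 + 456.853ms (3/2)

note 2 onset = 9/2b = 1370.558ms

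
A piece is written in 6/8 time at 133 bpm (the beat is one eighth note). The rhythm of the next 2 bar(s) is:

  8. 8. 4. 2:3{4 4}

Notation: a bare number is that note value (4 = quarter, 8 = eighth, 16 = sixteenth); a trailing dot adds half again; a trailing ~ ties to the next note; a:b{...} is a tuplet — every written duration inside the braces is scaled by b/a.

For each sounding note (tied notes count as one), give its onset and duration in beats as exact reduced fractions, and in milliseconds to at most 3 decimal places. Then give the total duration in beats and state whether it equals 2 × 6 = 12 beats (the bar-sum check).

1) 0.0ms=0b +676.692ms=3/2b
2) 676.692ms=3/2b +676.692ms=3/2b
3) 1353.383ms=3b +1353.383ms=3b
4) 2706.767ms=6b +1353.383ms=3b
5) 4060.15ms=9b +1353.383ms=3b
Σ=12b of 12 (133bpm 6/8) — PASS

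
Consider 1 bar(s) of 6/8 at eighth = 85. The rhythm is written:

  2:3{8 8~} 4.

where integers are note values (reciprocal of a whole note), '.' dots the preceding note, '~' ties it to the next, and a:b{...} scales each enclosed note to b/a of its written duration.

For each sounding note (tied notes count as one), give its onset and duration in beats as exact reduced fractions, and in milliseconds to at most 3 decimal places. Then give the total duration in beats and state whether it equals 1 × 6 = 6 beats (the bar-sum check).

1) 0.0ms=0b +1058.824ms=3/2b
2) 1058.824ms=3/2b +3176.471ms=9/2b
Σ=6b of 6 (85bpm 6/8) — PASS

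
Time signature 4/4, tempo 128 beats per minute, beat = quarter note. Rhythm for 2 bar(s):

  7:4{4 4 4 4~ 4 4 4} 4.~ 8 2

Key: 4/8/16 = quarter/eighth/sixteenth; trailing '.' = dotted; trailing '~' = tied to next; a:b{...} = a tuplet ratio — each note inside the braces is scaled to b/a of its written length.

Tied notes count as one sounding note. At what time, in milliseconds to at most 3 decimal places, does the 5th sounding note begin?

note 5 onset = 20/7b = 1339.286ms

1. 0.0ms @ 0 + 267.857ms (4/7)
2. 267.857ms @ 4/7 + 267.857ms (4/7)
3. 535.714ms @ 8/7 + 267.857ms (4/7)
4. 803.571ms @ 12/7 + 535.714ms (8/7)
5. 1339.286ms @ 20/7 + 267.857ms (4/7)
6. 1607.143ms @ 24/7 + 267.857ms (4/7)
7. 1875.0ms @ 4 + 937.5ms (2)
8. 2812.5ms @ 6 + 937.5ms (2)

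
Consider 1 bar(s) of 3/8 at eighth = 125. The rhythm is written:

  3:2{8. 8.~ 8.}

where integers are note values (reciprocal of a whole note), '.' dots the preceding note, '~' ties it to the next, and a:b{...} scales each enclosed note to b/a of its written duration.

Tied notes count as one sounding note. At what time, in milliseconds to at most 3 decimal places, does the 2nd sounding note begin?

1. 0.0ms @ 0 + 480.0ms (1)
2. 480.0ms @ 1 + 960.0ms (2)

note 2 onset = 1b = 480.0ms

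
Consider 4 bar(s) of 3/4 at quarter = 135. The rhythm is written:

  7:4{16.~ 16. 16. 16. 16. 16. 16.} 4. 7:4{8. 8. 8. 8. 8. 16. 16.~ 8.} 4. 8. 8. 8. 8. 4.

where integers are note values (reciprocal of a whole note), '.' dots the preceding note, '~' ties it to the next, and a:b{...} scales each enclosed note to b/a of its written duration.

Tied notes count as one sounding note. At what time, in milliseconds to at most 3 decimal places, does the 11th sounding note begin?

1. 0.0ms @ 0 + 190.476ms (3/7)
2. 190.476ms @ 3/7 + 95.238ms (3/14)
3. 285.714ms @ 9/14 + 95.238ms (3/14)
4. 380.952ms @ 6/7 + 95.238ms (3/14)
5. 476.19ms @ 15/14 + 95.238ms (3/14)
6. 571.429ms @ 9/7 + 95.238ms (3/14)
7. 666.667ms @ 3/2 + 666.667ms (3/2)
8. 1333.333ms @ 3 + 190.476ms (3/7)
9. 1523.81ms @ 24/7 + 190.476ms (3/7)
10. 1714.286ms @ 27/7 + 190.476ms (3/7)
11. 1904.762ms @ 30/7 + 190.476ms (3/7)
12. 2095.238ms @ 33/7 + 190.476ms (3/7)
13. 2285.714ms @ 36/7 + 95.238ms (3/14)
14. 2380.952ms @ 75/14 + 285.714ms (9/14)
15. 2666.667ms @ 6 + 666.667ms (3/2)
16. 3333.333ms @ 15/2 + 333.333ms (3/4)
17. 3666.667ms @ 33/4 + 333.333ms (3/4)
18. 4000.0ms @ 9 + 333.333ms (3/4)
19. 4333.333ms @ 39/4 + 333.333ms (3/4)
20. 4666.667ms @ 21/2 + 666.667ms (3/2)

note 11 onset = 30/7b = 1904.762ms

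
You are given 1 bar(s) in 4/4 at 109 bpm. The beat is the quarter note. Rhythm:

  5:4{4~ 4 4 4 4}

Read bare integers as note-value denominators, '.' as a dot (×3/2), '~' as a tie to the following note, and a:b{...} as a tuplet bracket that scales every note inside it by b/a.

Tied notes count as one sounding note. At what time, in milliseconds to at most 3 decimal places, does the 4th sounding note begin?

1. 0.0ms @ 0 + 880.734ms (8/5)
2. 880.734ms @ 8/5 + 440.367ms (4/5)
3. 1321.101ms @ 12/5 + 440.367ms (4/5)
4. 1761.468ms @ 16/5 + 440.367ms (4/5)

note 4 onset = 16/5b = 1761.468ms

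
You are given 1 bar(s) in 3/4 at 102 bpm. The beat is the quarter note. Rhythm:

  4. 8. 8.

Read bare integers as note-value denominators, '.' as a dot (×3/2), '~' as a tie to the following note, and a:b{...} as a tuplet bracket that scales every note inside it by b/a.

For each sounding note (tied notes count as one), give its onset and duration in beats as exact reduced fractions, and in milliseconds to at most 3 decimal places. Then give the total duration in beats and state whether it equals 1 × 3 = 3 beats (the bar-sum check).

1) 0.0ms=0b +882.353ms=3/2b
2) 882.353ms=3/2b +441.176ms=3/4b
3) 1323.529ms=9/4b +441.176ms=3/4b
Σ=3b of 3 (102bpm 3/4) — PASS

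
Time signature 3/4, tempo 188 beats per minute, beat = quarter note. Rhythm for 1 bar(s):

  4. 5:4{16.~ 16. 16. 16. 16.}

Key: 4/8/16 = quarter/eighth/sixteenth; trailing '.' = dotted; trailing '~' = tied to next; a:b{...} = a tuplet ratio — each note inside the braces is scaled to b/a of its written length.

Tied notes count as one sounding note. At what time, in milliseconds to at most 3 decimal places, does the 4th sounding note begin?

note 4 onset = 12/5b = 765.957ms

1. 0.0ms @ 0 + 478.723ms (3/2)
2. 478.723ms @ 3/2 + 191.489ms (3/5)
3. 670.213ms @ 21/10 + 95.745ms (3/10)
4. 765.957ms @ 12/5 + 95.745ms (3/10)
5. 861.702ms @ 27/10 + 95.745ms (3/10)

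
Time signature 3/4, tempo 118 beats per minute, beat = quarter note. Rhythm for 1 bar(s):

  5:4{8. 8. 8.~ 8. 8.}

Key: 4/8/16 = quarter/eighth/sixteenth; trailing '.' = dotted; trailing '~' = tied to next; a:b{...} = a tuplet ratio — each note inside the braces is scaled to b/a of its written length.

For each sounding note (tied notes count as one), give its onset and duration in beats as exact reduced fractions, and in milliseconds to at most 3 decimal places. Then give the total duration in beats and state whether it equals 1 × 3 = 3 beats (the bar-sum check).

1) 0.0ms=0b +305.085ms=3/5b
2) 305.085ms=3/5b +305.085ms=3/5b
3) 610.169ms=6/5b +610.169ms=6/5b
4) 1220.339ms=12/5b +305.085ms=3/5b
Σ=3b of 3 (118bpm 3/4) — PASS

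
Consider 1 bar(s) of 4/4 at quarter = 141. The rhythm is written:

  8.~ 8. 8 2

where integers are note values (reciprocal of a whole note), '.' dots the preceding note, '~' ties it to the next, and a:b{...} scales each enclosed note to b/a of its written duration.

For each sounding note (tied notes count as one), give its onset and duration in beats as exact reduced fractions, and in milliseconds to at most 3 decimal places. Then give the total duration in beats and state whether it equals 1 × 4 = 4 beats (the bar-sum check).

1) 0.0ms=0b +638.298ms=3/2b
2) 638.298ms=3/2b +212.766ms=1/2b
3) 851.064ms=2b +851.064ms=2b
Σ=4b of 4 (141bpm 4/4) — PASS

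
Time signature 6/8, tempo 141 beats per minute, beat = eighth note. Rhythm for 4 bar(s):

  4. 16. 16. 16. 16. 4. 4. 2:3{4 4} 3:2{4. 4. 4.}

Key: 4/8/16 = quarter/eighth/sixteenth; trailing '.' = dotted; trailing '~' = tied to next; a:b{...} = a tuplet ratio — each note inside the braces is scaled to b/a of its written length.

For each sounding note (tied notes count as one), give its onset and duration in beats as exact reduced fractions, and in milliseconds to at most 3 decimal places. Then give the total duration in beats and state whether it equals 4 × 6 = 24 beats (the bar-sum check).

1) 0.0ms=0b +1276.596ms=3b
2) 1276.596ms=3b +319.149ms=3/4b
3) 1595.745ms=15/4b +319.149ms=3/4b
4) 1914.894ms=9/2b +319.149ms=3/4b
5) 2234.043ms=21/4b +319.149ms=3/4b
6) 2553.191ms=6b +1276.596ms=3b
7) 3829.787ms=9b +1276.596ms=3b
8) 5106.383ms=12b +1276.596ms=3b
9) 6382.979ms=15b +1276.596ms=3b
10) 7659.574ms=18b +851.064ms=2b
11) 8510.638ms=20b +851.064ms=2b
12) 9361.702ms=22b +851.064ms=2b
Σ=24b of 24 (141bpm 6/8) — PASS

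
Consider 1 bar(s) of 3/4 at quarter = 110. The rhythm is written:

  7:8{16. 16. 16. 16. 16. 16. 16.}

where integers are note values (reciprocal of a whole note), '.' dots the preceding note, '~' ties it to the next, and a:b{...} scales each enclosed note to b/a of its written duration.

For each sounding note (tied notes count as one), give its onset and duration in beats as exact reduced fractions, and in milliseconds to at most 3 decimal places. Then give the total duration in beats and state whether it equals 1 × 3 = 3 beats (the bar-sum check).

1) 0.0ms=0b +233.766ms=3/7b
2) 233.766ms=3/7b +233.766ms=3/7b
3) 467.532ms=6/7b +233.766ms=3/7b
4) 701.299ms=9/7b +233.766ms=3/7b
5) 935.065ms=12/7b +233.766ms=3/7b
6) 1168.831ms=15/7b +233.766ms=3/7b
7) 1402.597ms=18/7b +233.766ms=3/7b
Σ=3b of 3 (110bpm 3/4) — PASS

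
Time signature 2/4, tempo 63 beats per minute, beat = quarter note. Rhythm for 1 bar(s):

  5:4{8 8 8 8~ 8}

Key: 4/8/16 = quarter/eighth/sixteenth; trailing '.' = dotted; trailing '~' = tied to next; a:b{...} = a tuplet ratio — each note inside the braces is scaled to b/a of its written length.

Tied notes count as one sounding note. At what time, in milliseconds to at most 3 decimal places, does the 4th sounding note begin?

1. 0.0ms @ 0 + 380.952ms (2/5)
2. 380.952ms @ 2/5 + 380.952ms (2/5)
3. 761.905ms @ 4/5 + 380.952ms (2/5)
4. 1142.857ms @ 6/5 + 761.905ms (4/5)

note 4 onset = 6/5b = 1142.857ms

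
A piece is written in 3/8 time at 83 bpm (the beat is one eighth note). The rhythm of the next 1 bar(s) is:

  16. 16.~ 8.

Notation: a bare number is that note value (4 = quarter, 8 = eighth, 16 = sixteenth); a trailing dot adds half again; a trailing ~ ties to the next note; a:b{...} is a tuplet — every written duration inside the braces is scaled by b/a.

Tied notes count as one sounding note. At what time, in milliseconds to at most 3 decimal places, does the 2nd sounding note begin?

1. 0.0ms @ 0 + 542.169ms (3/4)
2. 542.169ms @ 3/4 + 1626.506ms (9/4)

note 2 onset = 3/4b = 542.169ms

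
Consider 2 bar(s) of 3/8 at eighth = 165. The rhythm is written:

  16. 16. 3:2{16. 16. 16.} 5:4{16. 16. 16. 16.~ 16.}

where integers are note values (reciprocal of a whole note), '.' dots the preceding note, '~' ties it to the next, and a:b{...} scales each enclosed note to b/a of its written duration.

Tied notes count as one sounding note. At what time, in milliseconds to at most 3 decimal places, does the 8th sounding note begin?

note 8 onset = 21/5b = 1527.273ms

1. 0.0ms @ 0 + 272.727ms (3/4)
2. 272.727ms @ 3/4 + 272.727ms (3/4)
3. 545.455ms @ 3/2 + 181.818ms (1/2)
4. 727.273ms @ 2 + 181.818ms (1/2)
5. 909.091ms @ 5/2 + 181.818ms (1/2)
6. 1090.909ms @ 3 + 218.182ms (3/5)
7. 1309.091ms @ 18/5 + 218.182ms (3/5)
8. 1527.273ms @ 21/5 + 218.182ms (3/5)
9. 1745.455ms @ 24/5 + 436.364ms (6/5)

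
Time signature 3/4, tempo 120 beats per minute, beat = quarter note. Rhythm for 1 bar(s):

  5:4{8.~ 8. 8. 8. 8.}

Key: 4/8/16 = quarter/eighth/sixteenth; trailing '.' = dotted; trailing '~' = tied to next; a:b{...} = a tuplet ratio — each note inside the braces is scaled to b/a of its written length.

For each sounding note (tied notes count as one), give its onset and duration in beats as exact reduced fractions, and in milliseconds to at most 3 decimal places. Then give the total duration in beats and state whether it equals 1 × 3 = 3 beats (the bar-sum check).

1) 0.0ms=0b +600.0ms=6/5b
2) 600.0ms=6/5b +300.0ms=3/5b
3) 900.0ms=9/5b +300.0ms=3/5b
4) 1200.0ms=12/5b +300.0ms=3/5b
Σ=3b of 3 (120bpm 3/4) — PASS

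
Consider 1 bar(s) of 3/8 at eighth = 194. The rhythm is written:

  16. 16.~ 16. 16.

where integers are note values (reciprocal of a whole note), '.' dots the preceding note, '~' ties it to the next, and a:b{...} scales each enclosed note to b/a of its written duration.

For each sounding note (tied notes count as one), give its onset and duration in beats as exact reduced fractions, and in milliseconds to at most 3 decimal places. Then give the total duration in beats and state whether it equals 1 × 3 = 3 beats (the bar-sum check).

1) 0.0ms=0b +231.959ms=3/4b
2) 231.959ms=3/4b +463.918ms=3/2b
3) 695.876ms=9/4b +231.959ms=3/4b
Σ=3b of 3 (194bpm 3/8) — PASS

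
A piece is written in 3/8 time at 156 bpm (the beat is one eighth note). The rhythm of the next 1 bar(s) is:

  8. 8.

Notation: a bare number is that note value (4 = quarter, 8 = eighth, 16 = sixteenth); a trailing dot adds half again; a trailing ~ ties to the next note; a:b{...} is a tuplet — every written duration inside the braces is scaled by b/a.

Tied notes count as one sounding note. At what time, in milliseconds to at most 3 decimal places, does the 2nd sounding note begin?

note 2 onset = 3/2b = 576.923ms

1. 0.0ms @ 0 + 576.923ms (3/2)
2. 576.923ms @ 3/2 + 576.923ms (3/2)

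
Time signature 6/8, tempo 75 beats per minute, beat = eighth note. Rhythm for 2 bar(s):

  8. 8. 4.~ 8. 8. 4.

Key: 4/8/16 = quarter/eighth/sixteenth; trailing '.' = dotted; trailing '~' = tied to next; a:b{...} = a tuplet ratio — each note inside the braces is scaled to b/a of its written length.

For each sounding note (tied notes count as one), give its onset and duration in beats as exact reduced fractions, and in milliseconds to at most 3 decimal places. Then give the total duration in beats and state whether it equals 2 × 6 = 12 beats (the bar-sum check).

1) 0.0ms=0b +1200.0ms=3/2b
2) 1200.0ms=3/2b +1200.0ms=3/2b
3) 2400.0ms=3b +3600.0ms=9/2b
4) 6000.0ms=15/2b +1200.0ms=3/2b
5) 7200.0ms=9b +2400.0ms=3b
Σ=12b of 12 (75bpm 6/8) — PASS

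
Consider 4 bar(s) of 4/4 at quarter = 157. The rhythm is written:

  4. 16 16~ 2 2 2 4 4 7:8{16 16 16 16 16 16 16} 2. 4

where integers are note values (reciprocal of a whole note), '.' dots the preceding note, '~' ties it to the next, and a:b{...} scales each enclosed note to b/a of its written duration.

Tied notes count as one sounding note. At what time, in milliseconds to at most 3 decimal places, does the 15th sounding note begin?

1. 0.0ms @ 0 + 573.248ms (3/2)
2. 573.248ms @ 3/2 + 95.541ms (1/4)
3. 668.79ms @ 7/4 + 859.873ms (9/4)
4. 1528.662ms @ 4 + 764.331ms (2)
5. 2292.994ms @ 6 + 764.331ms (2)
6. 3057.325ms @ 8 + 382.166ms (1)
7. 3439.49ms @ 9 + 382.166ms (1)
8. 3821.656ms @ 10 + 109.19ms (2/7)
9. 3930.846ms @ 72/7 + 109.19ms (2/7)
10. 4040.036ms @ 74/7 + 109.19ms (2/7)
11. 4149.227ms @ 76/7 + 109.19ms (2/7)
12. 4258.417ms @ 78/7 + 109.19ms (2/7)
13. 4367.607ms @ 80/7 + 109.19ms (2/7)
14. 4476.797ms @ 82/7 + 109.19ms (2/7)
15. 4585.987ms @ 12 + 1146.497ms (3)
16. 5732.484ms @ 15 + 382.166ms (1)

note 15 onset = 12b = 4585.987ms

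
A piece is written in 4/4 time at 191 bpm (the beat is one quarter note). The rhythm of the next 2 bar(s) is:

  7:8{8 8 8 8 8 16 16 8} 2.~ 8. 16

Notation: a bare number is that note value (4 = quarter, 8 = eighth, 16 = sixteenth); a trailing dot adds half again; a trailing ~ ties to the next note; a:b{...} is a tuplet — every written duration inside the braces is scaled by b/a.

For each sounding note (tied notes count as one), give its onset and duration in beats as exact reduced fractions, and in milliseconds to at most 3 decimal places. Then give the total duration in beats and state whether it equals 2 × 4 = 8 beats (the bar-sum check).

1) 0.0ms=0b +179.506ms=4/7b
2) 179.506ms=4/7b +179.506ms=4/7b
3) 359.013ms=8/7b +179.506ms=4/7b
4) 538.519ms=12/7b +179.506ms=4/7b
5) 718.025ms=16/7b +179.506ms=4/7b
6) 897.532ms=20/7b +89.753ms=2/7b
7) 987.285ms=22/7b +89.753ms=2/7b
8) 1077.038ms=24/7b +179.506ms=4/7b
9) 1256.545ms=4b +1178.01ms=15/4b
10) 2434.555ms=31/4b +78.534ms=1/4b
Σ=8b of 8 (191bpm 4/4) — PASS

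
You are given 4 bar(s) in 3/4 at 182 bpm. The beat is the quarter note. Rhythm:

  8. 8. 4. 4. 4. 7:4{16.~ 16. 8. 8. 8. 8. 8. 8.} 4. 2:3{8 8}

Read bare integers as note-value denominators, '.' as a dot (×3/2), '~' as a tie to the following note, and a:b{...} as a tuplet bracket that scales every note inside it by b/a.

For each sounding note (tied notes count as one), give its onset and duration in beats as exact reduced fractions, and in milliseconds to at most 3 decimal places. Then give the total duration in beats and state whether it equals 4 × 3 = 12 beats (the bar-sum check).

1) 0.0ms=0b +247.253ms=3/4b
2) 247.253ms=3/4b +247.253ms=3/4b
3) 494.505ms=3/2b +494.505ms=3/2b
4) 989.011ms=3b +494.505ms=3/2b
5) 1483.516ms=9/2b +494.505ms=3/2b
6) 1978.022ms=6b +141.287ms=3/7b
7) 2119.309ms=45/7b +141.287ms=3/7b
8) 2260.597ms=48/7b +141.287ms=3/7b
9) 2401.884ms=51/7b +141.287ms=3/7b
10) 2543.171ms=54/7b +141.287ms=3/7b
11) 2684.458ms=57/7b +141.287ms=3/7b
12) 2825.746ms=60/7b +141.287ms=3/7b
13) 2967.033ms=9b +494.505ms=3/2b
14) 3461.538ms=21/2b +247.253ms=3/4b
15) 3708.791ms=45/4b +247.253ms=3/4b
Σ=12b of 12 (182bpm 3/4) — PASS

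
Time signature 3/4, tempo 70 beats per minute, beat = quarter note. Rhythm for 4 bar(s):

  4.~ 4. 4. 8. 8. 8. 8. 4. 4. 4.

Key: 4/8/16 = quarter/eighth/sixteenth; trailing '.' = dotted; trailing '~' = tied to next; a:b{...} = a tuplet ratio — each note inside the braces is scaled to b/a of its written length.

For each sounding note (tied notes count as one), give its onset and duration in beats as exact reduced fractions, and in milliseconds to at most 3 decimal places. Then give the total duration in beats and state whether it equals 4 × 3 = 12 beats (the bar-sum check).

1) 0.0ms=0b +2571.429ms=3b
2) 2571.429ms=3b +1285.714ms=3/2b
3) 3857.143ms=9/2b +642.857ms=3/4b
4) 4500.0ms=21/4b +642.857ms=3/4b
5) 5142.857ms=6b +642.857ms=3/4b
6) 5785.714ms=27/4b +642.857ms=3/4b
7) 6428.571ms=15/2b +1285.714ms=3/2b
8) 7714.286ms=9b +1285.714ms=3/2b
9) 9000.0ms=21/2b +1285.714ms=3/2b
Σ=12b of 12 (70bpm 3/4) — PASS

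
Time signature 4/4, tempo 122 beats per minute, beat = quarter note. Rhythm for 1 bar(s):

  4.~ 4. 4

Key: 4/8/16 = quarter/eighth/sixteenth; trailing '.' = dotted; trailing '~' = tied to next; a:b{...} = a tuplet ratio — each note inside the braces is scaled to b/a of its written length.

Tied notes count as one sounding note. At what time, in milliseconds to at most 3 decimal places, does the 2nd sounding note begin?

1. 0.0ms @ 0 + 1475.41ms (3)
2. 1475.41ms @ 3 + 491.803ms (1)

note 2 onset = 3b = 1475.41ms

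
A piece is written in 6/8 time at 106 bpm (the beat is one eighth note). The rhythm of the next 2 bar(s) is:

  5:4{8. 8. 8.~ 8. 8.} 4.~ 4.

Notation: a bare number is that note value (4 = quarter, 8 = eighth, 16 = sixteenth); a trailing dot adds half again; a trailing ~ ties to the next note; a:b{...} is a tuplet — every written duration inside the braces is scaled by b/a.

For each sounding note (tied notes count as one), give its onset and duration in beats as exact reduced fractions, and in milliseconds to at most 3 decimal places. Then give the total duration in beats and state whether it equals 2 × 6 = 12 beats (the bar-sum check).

1) 0.0ms=0b +679.245ms=6/5b
2) 679.245ms=6/5b +679.245ms=6/5b
3) 1358.491ms=12/5b +1358.491ms=12/5b
4) 2716.981ms=24/5b +679.245ms=6/5b
5) 3396.226ms=6b +3396.226ms=6b
Σ=12b of 12 (106bpm 6/8) — PASS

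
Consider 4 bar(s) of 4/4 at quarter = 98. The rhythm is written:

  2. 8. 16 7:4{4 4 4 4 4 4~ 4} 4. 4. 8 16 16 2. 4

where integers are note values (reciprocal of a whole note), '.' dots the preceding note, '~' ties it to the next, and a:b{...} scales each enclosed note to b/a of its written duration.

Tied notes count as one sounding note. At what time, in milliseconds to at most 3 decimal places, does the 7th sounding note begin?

1. 0.0ms @ 0 + 1836.735ms (3)
2. 1836.735ms @ 3 + 459.184ms (3/4)
3. 2295.918ms @ 15/4 + 153.061ms (1/4)
4. 2448.98ms @ 4 + 349.854ms (4/7)
5. 2798.834ms @ 32/7 + 349.854ms (4/7)
6. 3148.688ms @ 36/7 + 349.854ms (4/7)
7. 3498.542ms @ 40/7 + 349.854ms (4/7)
8. 3848.397ms @ 44/7 + 349.854ms (4/7)
9. 4198.251ms @ 48/7 + 699.708ms (8/7)
10. 4897.959ms @ 8 + 918.367ms (3/2)
11. 5816.327ms @ 19/2 + 918.367ms (3/2)
12. 6734.694ms @ 11 + 306.122ms (1/2)
13. 7040.816ms @ 23/2 + 153.061ms (1/4)
14. 7193.878ms @ 47/4 + 153.061ms (1/4)
15. 7346.939ms @ 12 + 1836.735ms (3)
16. 9183.673ms @ 15 + 612.245ms (1)

note 7 onset = 40/7b = 3498.542ms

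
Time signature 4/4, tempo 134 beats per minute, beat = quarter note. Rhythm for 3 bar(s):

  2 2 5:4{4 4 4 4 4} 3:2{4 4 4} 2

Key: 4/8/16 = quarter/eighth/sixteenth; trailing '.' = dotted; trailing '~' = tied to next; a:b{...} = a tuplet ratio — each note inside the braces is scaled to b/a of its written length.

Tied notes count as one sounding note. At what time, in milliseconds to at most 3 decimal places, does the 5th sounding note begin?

1. 0.0ms @ 0 + 895.522ms (2)
2. 895.522ms @ 2 + 895.522ms (2)
3. 1791.045ms @ 4 + 358.209ms (4/5)
4. 2149.254ms @ 24/5 + 358.209ms (4/5)
5. 2507.463ms @ 28/5 + 358.209ms (4/5)
6. 2865.672ms @ 32/5 + 358.209ms (4/5)
7. 3223.881ms @ 36/5 + 358.209ms (4/5)
8. 3582.09ms @ 8 + 298.507ms (2/3)
9. 3880.597ms @ 26/3 + 298.507ms (2/3)
10. 4179.104ms @ 28/3 + 298.507ms (2/3)
11. 4477.612ms @ 10 + 895.522ms (2)

note 5 onset = 28/5b = 2507.463ms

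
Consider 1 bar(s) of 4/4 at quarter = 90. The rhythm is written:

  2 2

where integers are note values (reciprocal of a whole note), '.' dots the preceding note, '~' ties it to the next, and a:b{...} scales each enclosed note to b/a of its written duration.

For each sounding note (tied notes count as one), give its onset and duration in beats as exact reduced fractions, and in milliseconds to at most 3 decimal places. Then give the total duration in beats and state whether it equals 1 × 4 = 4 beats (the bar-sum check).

1) 0.0ms=0b +1333.333ms=2b
2) 1333.333ms=2b +1333.333ms=2b
Σ=4b of 4 (90bpm 4/4) — PASS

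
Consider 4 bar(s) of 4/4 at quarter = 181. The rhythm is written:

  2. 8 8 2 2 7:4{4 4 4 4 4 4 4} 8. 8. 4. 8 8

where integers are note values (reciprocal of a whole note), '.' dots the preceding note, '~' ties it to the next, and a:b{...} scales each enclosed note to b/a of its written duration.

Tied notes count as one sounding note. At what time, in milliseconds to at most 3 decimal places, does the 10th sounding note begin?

note 10 onset = 72/7b = 3409.629ms

1. 0.0ms @ 0 + 994.475ms (3)
2. 994.475ms @ 3 + 165.746ms (1/2)
3. 1160.221ms @ 7/2 + 165.746ms (1/2)
4. 1325.967ms @ 4 + 662.983ms (2)
5. 1988.95ms @ 6 + 662.983ms (2)
6. 2651.934ms @ 8 + 189.424ms (4/7)
7. 2841.358ms @ 60/7 + 189.424ms (4/7)
8. 3030.781ms @ 64/7 + 189.424ms (4/7)
9. 3220.205ms @ 68/7 + 189.424ms (4/7)
10. 3409.629ms @ 72/7 + 189.424ms (4/7)
11. 3599.053ms @ 76/7 + 189.424ms (4/7)
12. 3788.477ms @ 80/7 + 189.424ms (4/7)
13. 3977.901ms @ 12 + 248.619ms (3/4)
14. 4226.519ms @ 51/4 + 248.619ms (3/4)
15. 4475.138ms @ 27/2 + 497.238ms (3/2)
16. 4972.376ms @ 15 + 165.746ms (1/2)
17. 5138.122ms @ 31/2 + 165.746ms (1/2)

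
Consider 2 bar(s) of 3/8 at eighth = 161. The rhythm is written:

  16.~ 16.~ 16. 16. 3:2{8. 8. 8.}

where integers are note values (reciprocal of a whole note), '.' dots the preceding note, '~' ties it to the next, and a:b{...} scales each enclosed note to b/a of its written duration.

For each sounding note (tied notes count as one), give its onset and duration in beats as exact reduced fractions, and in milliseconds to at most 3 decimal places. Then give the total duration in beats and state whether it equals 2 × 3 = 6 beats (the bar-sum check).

1) 0.0ms=0b +838.509ms=9/4b
2) 838.509ms=9/4b +279.503ms=3/4b
3) 1118.012ms=3b +372.671ms=1b
4) 1490.683ms=4b +372.671ms=1b
5) 1863.354ms=5b +372.671ms=1b
Σ=6b of 6 (161bpm 3/8) — PASS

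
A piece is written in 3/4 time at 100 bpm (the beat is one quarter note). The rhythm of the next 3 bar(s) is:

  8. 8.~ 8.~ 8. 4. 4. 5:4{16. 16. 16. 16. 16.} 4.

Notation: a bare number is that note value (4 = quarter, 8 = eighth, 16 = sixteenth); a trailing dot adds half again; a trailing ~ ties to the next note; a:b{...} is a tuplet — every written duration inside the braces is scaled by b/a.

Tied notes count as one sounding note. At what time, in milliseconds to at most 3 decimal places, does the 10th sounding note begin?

1. 0.0ms @ 0 + 450.0ms (3/4)
2. 450.0ms @ 3/4 + 1350.0ms (9/4)
3. 1800.0ms @ 3 + 900.0ms (3/2)
4. 2700.0ms @ 9/2 + 900.0ms (3/2)
5. 3600.0ms @ 6 + 180.0ms (3/10)
6. 3780.0ms @ 63/10 + 180.0ms (3/10)
7. 3960.0ms @ 33/5 + 180.0ms (3/10)
8. 4140.0ms @ 69/10 + 180.0ms (3/10)
9. 4320.0ms @ 36/5 + 180.0ms (3/10)
10. 4500.0ms @ 15/2 + 900.0ms (3/2)

note 10 onset = 15/2b = 4500.0ms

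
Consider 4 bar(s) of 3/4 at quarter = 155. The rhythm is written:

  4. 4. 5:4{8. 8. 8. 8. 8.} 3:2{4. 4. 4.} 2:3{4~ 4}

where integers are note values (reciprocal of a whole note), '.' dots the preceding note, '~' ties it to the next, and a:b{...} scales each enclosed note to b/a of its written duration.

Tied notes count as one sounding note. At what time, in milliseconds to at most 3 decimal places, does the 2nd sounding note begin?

note 2 onset = 3/2b = 580.645ms

1. 0.0ms @ 0 + 580.645ms (3/2)
2. 580.645ms @ 3/2 + 580.645ms (3/2)
3. 1161.29ms @ 3 + 232.258ms (3/5)
4. 1393.548ms @ 18/5 + 232.258ms (3/5)
5. 1625.806ms @ 21/5 + 232.258ms (3/5)
6. 1858.065ms @ 24/5 + 232.258ms (3/5)
7. 2090.323ms @ 27/5 + 232.258ms (3/5)
8. 2322.581ms @ 6 + 387.097ms (1)
9. 2709.677ms @ 7 + 387.097ms (1)
10. 3096.774ms @ 8 + 387.097ms (1)
11. 3483.871ms @ 9 + 1161.29ms (3)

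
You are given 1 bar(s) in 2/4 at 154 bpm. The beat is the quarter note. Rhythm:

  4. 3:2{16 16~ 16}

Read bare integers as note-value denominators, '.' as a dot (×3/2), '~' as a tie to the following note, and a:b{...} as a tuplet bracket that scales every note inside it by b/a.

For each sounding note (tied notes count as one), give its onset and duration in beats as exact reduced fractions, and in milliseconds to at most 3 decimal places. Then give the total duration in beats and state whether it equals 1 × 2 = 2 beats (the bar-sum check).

1) 0.0ms=0b +584.416ms=3/2b
2) 584.416ms=3/2b +64.935ms=1/6b
3) 649.351ms=5/3b +129.87ms=1/3b
Σ=2b of 2 (154bpm 2/4) — PASS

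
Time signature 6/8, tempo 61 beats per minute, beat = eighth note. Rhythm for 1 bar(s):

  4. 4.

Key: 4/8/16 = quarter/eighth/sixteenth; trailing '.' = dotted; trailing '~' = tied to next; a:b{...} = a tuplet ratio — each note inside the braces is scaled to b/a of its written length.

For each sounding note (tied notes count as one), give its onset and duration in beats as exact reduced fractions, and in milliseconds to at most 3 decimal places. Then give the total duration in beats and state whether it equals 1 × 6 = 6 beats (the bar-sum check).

1) 0.0ms=0b +2950.82ms=3b
2) 2950.82ms=3b +2950.82ms=3b
Σ=6b of 6 (61bpm 6/8) — PASS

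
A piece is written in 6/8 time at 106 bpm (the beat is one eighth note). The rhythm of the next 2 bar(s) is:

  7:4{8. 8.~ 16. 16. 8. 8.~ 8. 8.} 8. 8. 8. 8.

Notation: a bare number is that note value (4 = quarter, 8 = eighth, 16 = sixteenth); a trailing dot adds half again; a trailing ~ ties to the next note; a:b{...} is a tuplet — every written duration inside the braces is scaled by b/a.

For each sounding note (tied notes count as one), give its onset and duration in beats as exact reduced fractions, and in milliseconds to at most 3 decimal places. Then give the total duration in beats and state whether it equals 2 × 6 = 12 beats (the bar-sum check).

1) 0.0ms=0b +485.175ms=6/7b
2) 485.175ms=6/7b +727.763ms=9/7b
3) 1212.938ms=15/7b +242.588ms=3/7b
4) 1455.526ms=18/7b +485.175ms=6/7b
5) 1940.701ms=24/7b +970.35ms=12/7b
6) 2911.051ms=36/7b +485.175ms=6/7b
7) 3396.226ms=6b +849.057ms=3/2b
8) 4245.283ms=15/2b +849.057ms=3/2b
9) 5094.34ms=9b +849.057ms=3/2b
10) 5943.396ms=21/2b +849.057ms=3/2b
Σ=12b of 12 (106bpm 6/8) — PASS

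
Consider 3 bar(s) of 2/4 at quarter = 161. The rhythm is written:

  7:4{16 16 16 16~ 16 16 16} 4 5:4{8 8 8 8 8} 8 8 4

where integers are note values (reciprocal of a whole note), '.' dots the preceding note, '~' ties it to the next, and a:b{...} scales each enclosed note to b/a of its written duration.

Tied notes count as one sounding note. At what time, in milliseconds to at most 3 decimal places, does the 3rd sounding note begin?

1. 0.0ms @ 0 + 53.239ms (1/7)
2. 53.239ms @ 1/7 + 53.239ms (1/7)
3. 106.477ms @ 2/7 + 53.239ms (1/7)
4. 159.716ms @ 3/7 + 106.477ms (2/7)
5. 266.193ms @ 5/7 + 53.239ms (1/7)
6. 319.432ms @ 6/7 + 53.239ms (1/7)
7. 372.671ms @ 1 + 372.671ms (1)
8. 745.342ms @ 2 + 149.068ms (2/5)
9. 894.41ms @ 12/5 + 149.068ms (2/5)
10. 1043.478ms @ 14/5 + 149.068ms (2/5)
11. 1192.547ms @ 16/5 + 149.068ms (2/5)
12. 1341.615ms @ 18/5 + 149.068ms (2/5)
13. 1490.683ms @ 4 + 186.335ms (1/2)
14. 1677.019ms @ 9/2 + 186.335ms (1/2)
15. 1863.354ms @ 5 + 372.671ms (1)

note 3 onset = 2/7b = 106.477ms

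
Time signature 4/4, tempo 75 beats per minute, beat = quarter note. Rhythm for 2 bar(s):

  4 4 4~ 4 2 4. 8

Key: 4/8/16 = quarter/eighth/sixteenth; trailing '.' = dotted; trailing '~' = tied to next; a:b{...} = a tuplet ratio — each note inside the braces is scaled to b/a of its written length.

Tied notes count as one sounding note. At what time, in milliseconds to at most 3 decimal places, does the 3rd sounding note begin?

1. 0.0ms @ 0 + 800.0ms (1)
2. 800.0ms @ 1 + 800.0ms (1)
3. 1600.0ms @ 2 + 1600.0ms (2)
4. 3200.0ms @ 4 + 1600.0ms (2)
5. 4800.0ms @ 6 + 1200.0ms (3/2)
6. 6000.0ms @ 15/2 + 400.0ms (1/2)

note 3 onset = 2b = 1600.0ms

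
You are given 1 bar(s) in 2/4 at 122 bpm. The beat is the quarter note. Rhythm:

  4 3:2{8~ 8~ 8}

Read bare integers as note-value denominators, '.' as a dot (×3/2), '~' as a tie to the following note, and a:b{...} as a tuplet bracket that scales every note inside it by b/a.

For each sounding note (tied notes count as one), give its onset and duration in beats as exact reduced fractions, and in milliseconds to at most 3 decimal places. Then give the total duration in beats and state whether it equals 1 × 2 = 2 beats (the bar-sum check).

1) 0.0ms=0b +491.803ms=1b
2) 491.803ms=1b +491.803ms=1b
Σ=2b of 2 (122bpm 2/4) — PASS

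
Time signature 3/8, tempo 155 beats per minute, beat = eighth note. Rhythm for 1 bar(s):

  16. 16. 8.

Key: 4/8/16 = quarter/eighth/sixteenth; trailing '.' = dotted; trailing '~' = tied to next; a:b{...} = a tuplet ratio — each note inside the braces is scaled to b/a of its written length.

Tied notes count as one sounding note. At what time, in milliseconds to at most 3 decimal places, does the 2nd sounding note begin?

1. 0.0ms @ 0 + 290.323ms (3/4)
2. 290.323ms @ 3/4 + 290.323ms (3/4)
3. 580.645ms @ 3/2 + 580.645ms (3/2)

note 2 onset = 3/4b = 290.323ms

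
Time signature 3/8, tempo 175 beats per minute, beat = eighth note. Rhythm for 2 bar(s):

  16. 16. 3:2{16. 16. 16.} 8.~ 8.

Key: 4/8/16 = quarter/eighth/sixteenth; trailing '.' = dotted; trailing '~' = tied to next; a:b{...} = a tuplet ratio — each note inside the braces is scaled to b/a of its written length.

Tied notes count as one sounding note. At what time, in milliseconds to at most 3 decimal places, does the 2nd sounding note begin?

note 2 onset = 3/4b = 257.143ms

1. 0.0ms @ 0 + 257.143ms (3/4)
2. 257.143ms @ 3/4 + 257.143ms (3/4)
3. 514.286ms @ 3/2 + 171.429ms (1/2)
4. 685.714ms @ 2 + 171.429ms (1/2)
5. 857.143ms @ 5/2 + 171.429ms (1/2)
6. 1028.571ms @ 3 + 1028.571ms (3)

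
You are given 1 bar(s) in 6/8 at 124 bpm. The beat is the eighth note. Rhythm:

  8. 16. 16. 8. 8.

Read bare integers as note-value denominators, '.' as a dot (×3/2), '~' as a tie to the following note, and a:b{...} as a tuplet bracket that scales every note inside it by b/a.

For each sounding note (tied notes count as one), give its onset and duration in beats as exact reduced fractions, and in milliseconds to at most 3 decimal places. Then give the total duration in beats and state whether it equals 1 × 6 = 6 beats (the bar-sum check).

1) 0.0ms=0b +725.806ms=3/2b
2) 725.806ms=3/2b +362.903ms=3/4b
3) 1088.71ms=9/4b +362.903ms=3/4b
4) 1451.613ms=3b +725.806ms=3/2b
5) 2177.419ms=9/2b +725.806ms=3/2b
Σ=6b of 6 (124bpm 6/8) — PASS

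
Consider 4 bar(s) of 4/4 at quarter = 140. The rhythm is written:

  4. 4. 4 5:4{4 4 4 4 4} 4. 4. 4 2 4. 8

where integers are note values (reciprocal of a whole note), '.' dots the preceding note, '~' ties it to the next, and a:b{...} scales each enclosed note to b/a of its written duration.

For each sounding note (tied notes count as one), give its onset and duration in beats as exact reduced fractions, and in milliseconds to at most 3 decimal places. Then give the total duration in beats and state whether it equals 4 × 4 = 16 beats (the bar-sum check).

1) 0.0ms=0b +642.857ms=3/2b
2) 642.857ms=3/2b +642.857ms=3/2b
3) 1285.714ms=3b +428.571ms=1b
4) 1714.286ms=4b +342.857ms=4/5b
5) 2057.143ms=24/5b +342.857ms=4/5b
6) 2400.0ms=28/5b +342.857ms=4/5b
7) 2742.857ms=32/5b +342.857ms=4/5b
8) 3085.714ms=36/5b +342.857ms=4/5b
9) 3428.571ms=8b +642.857ms=3/2b
10) 4071.429ms=19/2b +642.857ms=3/2b
11) 4714.286ms=11b +428.571ms=1b
12) 5142.857ms=12b +857.143ms=2b
13) 6000.0ms=14b +642.857ms=3/2b
14) 6642.857ms=31/2b +214.286ms=1/2b
Σ=16b of 16 (140bpm 4/4) — PASS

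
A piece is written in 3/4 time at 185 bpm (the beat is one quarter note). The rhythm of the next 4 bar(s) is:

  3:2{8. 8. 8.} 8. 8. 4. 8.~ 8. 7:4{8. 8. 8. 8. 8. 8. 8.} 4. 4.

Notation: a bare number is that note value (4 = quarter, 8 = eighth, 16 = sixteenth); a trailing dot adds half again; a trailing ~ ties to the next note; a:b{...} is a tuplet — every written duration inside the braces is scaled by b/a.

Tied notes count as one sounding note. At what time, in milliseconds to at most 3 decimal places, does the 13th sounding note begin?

note 13 onset = 57/7b = 2640.927ms

1. 0.0ms @ 0 + 162.162ms (1/2)
2. 162.162ms @ 1/2 + 162.162ms (1/2)
3. 324.324ms @ 1 + 162.162ms (1/2)
4. 486.486ms @ 3/2 + 243.243ms (3/4)
5. 729.73ms @ 9/4 + 243.243ms (3/4)
6. 972.973ms @ 3 + 486.486ms (3/2)
7. 1459.459ms @ 9/2 + 486.486ms (3/2)
8. 1945.946ms @ 6 + 138.996ms (3/7)
9. 2084.942ms @ 45/7 + 138.996ms (3/7)
10. 2223.938ms @ 48/7 + 138.996ms (3/7)
11. 2362.934ms @ 51/7 + 138.996ms (3/7)
12. 2501.931ms @ 54/7 + 138.996ms (3/7)
13. 2640.927ms @ 57/7 + 138.996ms (3/7)
14. 2779.923ms @ 60/7 + 138.996ms (3/7)
15. 2918.919ms @ 9 + 486.486ms (3/2)
16. 3405.405ms @ 21/2 + 486.486ms (3/2)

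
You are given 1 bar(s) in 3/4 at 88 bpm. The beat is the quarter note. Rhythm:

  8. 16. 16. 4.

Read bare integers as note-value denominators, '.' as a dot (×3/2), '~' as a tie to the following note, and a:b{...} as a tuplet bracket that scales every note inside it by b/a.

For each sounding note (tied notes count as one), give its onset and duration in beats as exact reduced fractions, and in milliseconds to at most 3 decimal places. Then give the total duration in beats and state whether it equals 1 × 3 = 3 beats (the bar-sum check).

1) 0.0ms=0b +511.364ms=3/4b
2) 511.364ms=3/4b +255.682ms=3/8b
3) 767.045ms=9/8b +255.682ms=3/8b
4) 1022.727ms=3/2b +1022.727ms=3/2b
Σ=3b of 3 (88bpm 3/4) — PASS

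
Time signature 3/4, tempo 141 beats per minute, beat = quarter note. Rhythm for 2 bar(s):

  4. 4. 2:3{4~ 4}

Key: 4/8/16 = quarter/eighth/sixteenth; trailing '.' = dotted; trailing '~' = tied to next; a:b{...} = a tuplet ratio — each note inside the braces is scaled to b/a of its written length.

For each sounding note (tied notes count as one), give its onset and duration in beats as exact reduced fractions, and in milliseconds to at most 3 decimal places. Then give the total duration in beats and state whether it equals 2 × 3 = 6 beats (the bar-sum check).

1) 0.0ms=0b +638.298ms=3/2b
2) 638.298ms=3/2b +638.298ms=3/2b
3) 1276.596ms=3b +1276.596ms=3b
Σ=6b of 6 (141bpm 3/4) — PASS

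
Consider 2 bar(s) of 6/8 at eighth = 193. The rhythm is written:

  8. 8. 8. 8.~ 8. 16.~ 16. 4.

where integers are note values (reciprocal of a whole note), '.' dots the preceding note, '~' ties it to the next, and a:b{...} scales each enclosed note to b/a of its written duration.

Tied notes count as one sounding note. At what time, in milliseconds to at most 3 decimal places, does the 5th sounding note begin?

1. 0.0ms @ 0 + 466.321ms (3/2)
2. 466.321ms @ 3/2 + 466.321ms (3/2)
3. 932.642ms @ 3 + 466.321ms (3/2)
4. 1398.964ms @ 9/2 + 932.642ms (3)
5. 2331.606ms @ 15/2 + 466.321ms (3/2)
6. 2797.927ms @ 9 + 932.642ms (3)

note 5 onset = 15/2b = 2331.606ms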